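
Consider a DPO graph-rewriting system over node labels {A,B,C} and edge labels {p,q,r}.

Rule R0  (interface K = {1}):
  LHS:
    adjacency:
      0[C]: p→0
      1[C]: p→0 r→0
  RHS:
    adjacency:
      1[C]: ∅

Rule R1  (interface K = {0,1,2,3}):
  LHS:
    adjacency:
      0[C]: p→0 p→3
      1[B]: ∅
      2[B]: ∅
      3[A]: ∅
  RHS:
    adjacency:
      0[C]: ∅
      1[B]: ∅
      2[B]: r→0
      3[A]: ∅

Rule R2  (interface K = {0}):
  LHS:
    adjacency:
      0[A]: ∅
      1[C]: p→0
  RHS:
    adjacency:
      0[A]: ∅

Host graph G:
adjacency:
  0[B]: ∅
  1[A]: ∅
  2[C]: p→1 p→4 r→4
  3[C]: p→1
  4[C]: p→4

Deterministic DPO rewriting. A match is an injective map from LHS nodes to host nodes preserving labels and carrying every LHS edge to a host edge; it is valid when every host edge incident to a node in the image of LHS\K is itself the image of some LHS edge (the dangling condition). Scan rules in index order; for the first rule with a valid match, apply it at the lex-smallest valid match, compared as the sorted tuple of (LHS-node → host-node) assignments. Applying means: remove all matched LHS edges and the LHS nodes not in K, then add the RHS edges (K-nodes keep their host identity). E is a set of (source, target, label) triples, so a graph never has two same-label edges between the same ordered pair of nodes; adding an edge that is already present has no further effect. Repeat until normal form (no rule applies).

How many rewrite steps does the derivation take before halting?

Answer: 3

Rewrite trace:
initial: |V|=5 |E|=5  E = 2-p->1 2-p->4 2-r->4 3-p->1 4-p->4
step 1: apply R0 at {0↦4, 1↦2}  → |V|=4 |E|=2  E = 2-p->1 3-p->1
step 2: apply R2 at {0↦1, 1↦2}  → |V|=3 |E|=1  E = 3-p->1
step 3: apply R2 at {0↦1, 1↦3}  → |V|=2 |E|=0  E = ∅
final graph: no rule applies after step 3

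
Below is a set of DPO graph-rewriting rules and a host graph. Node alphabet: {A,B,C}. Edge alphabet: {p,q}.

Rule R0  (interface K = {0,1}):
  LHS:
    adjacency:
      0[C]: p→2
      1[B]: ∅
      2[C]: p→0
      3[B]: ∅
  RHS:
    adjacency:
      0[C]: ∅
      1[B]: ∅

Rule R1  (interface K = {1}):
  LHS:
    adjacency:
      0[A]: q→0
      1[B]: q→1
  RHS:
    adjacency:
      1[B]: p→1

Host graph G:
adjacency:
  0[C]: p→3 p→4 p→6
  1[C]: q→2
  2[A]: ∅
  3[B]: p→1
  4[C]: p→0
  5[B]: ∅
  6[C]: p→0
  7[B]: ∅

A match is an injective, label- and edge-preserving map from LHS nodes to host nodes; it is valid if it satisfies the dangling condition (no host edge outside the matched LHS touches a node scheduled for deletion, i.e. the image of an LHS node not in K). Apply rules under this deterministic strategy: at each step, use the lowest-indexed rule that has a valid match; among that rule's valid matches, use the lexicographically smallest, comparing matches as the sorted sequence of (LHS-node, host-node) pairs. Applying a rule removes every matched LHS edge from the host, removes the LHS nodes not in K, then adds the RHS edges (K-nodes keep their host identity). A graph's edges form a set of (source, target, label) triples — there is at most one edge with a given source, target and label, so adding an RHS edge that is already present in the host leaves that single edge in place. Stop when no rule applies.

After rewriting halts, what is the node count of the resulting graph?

start.  V:8 E:7  edges: 0-p->3 0-p->4 0-p->6 1-q->2 3-p->1 4-p->0 6-p->0
1. fire R0 via {0↦0, 1↦3, 2↦4, 3↦5}  →  V:6 E:5  edges: 0-p->3 0-p->6 1-q->2 3-p->1 6-p->0
2. fire R0 via {0↦0, 1↦3, 2↦6, 3↦7}  →  V:4 E:3  edges: 0-p->3 1-q->2 3-p->1
normal form: no rule applies after step 2
NF nodes: {0:C, 1:C, 2:A, 3:B}

Answer: 4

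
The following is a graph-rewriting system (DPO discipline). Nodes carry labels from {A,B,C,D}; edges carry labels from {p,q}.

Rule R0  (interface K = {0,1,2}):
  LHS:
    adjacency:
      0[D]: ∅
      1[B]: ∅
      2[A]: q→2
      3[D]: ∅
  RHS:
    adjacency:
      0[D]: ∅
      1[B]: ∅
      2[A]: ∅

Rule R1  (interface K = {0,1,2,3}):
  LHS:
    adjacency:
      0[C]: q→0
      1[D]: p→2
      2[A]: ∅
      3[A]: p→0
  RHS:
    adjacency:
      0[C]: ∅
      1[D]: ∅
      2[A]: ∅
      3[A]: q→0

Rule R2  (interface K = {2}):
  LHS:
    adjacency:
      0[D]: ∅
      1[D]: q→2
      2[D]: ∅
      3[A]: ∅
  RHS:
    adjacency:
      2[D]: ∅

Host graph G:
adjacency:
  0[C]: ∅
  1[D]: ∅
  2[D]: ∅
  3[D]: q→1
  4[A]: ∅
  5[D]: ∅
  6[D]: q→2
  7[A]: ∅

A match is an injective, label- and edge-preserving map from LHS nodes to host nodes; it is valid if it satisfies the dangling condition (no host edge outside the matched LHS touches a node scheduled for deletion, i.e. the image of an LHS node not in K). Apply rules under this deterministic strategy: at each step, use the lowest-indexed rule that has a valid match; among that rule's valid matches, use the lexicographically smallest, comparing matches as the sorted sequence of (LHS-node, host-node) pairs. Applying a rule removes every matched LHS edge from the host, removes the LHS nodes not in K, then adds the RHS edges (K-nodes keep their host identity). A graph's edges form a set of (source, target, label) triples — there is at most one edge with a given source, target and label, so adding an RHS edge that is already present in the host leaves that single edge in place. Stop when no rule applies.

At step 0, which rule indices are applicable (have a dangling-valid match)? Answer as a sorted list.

R0: no valid match — LHS pattern not found
R1: no valid match — LHS pattern not found
R2: 4 valid matches — {0↦5, 1↦3, 2↦1, 3↦4}, {0↦5, 1↦3, 2↦1, 3↦7}, {0↦5, 1↦6, 2↦2, 3↦4} (+1 more)

Answer: [R2]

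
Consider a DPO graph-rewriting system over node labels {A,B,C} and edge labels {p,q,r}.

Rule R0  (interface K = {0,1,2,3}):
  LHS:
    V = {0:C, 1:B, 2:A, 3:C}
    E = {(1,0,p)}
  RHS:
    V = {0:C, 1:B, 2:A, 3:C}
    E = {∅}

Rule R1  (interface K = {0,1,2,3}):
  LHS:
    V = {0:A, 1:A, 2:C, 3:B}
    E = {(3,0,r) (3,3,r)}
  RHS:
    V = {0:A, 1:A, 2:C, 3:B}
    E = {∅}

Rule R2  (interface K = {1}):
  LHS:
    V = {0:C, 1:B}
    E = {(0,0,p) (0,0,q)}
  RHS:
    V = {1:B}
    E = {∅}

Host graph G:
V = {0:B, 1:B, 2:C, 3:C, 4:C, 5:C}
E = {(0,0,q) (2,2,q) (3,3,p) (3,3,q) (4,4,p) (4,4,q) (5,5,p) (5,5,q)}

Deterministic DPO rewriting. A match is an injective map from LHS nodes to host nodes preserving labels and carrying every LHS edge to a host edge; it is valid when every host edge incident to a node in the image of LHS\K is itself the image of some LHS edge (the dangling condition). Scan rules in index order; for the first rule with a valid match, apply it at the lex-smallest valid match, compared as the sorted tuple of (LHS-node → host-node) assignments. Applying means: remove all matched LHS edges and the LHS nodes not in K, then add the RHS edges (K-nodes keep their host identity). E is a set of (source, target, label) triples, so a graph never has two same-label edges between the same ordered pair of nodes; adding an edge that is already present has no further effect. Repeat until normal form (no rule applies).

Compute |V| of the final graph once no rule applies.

start.  V:6 E:8  edges: 0-q->0 2-q->2 3-p->3 3-q->3 4-p->4 4-q->4 5-p->5 5-q->5
1. fire R2 via {0↦3, 1↦0}  →  V:5 E:6  edges: 0-q->0 2-q->2 4-p->4 4-q->4 5-p->5 5-q->5
2. fire R2 via {0↦4, 1↦0}  →  V:4 E:4  edges: 0-q->0 2-q->2 5-p->5 5-q->5
3. fire R2 via {0↦5, 1↦0}  →  V:3 E:2  edges: 0-q->0 2-q->2
normal form: no rule applies after step 3
NF nodes: {0:B, 1:B, 2:C}

Answer: 3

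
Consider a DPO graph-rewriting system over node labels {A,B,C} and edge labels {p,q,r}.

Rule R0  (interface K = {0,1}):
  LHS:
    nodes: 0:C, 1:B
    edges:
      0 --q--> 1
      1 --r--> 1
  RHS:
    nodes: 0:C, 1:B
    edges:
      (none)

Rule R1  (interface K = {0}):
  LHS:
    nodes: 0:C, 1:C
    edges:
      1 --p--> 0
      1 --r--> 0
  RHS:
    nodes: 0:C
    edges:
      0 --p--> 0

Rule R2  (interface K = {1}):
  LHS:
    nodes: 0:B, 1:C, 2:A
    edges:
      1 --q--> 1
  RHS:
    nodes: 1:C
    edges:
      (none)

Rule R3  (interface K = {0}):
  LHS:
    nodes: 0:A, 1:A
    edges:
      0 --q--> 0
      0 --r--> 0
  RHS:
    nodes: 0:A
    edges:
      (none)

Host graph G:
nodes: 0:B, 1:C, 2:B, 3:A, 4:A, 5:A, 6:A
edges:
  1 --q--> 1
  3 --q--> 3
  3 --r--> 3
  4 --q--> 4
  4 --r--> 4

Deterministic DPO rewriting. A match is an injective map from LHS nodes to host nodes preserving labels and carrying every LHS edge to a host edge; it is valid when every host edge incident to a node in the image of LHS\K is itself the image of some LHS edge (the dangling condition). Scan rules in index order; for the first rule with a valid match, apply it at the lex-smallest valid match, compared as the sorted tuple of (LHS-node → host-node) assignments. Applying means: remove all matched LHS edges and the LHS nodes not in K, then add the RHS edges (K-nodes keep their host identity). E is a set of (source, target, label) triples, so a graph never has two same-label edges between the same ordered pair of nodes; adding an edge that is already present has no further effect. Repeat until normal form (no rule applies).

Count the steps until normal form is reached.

[0] host  ⇒  7 nodes, 5 edges  {1-q->1 3-q->3 3-r->3 4-q->4 4-r->4}
[1] R2 @ {0↦0, 1↦1, 2↦5}  ⇒  5 nodes, 4 edges  {3-q->3 3-r->3 4-q->4 4-r->4}
[2] R3 @ {0↦3, 1↦6}  ⇒  4 nodes, 2 edges  {4-q->4 4-r->4}
[3] R3 @ {0↦4, 1↦3}  ⇒  3 nodes, 0 edges  {∅}
final graph: no rule applies after step 3

Answer: 3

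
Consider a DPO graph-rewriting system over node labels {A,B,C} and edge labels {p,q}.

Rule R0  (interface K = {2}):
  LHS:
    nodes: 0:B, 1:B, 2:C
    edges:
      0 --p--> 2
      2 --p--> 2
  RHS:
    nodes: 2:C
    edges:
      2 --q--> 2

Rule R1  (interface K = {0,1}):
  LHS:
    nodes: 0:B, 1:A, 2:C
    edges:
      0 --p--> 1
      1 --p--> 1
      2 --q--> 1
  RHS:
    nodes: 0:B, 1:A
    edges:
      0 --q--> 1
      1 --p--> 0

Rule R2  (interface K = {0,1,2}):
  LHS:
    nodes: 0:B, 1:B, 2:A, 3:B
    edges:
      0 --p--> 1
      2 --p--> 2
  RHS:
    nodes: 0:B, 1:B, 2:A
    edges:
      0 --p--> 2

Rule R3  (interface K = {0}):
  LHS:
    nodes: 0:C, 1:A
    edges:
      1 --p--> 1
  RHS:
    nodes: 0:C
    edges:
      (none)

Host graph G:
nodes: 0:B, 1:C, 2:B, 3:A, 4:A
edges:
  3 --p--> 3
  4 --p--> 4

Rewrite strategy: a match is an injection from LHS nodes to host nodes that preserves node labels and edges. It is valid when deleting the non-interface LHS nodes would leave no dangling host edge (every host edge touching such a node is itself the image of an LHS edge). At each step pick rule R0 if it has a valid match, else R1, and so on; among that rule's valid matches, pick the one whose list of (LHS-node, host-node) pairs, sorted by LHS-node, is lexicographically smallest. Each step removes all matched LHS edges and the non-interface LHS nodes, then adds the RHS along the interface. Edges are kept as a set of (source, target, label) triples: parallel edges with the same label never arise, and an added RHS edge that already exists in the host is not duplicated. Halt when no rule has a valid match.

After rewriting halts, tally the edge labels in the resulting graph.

Answer: (no edges)

Steps:
start.  V:5 E:2  edges: 3-p->3 4-p->4
1. fire R3 via {0↦1, 1↦3}  →  V:4 E:1  edges: 4-p->4
2. fire R3 via {0↦1, 1↦4}  →  V:3 E:0  edges: ∅
normal form: no rule applies after step 2
NF edges: []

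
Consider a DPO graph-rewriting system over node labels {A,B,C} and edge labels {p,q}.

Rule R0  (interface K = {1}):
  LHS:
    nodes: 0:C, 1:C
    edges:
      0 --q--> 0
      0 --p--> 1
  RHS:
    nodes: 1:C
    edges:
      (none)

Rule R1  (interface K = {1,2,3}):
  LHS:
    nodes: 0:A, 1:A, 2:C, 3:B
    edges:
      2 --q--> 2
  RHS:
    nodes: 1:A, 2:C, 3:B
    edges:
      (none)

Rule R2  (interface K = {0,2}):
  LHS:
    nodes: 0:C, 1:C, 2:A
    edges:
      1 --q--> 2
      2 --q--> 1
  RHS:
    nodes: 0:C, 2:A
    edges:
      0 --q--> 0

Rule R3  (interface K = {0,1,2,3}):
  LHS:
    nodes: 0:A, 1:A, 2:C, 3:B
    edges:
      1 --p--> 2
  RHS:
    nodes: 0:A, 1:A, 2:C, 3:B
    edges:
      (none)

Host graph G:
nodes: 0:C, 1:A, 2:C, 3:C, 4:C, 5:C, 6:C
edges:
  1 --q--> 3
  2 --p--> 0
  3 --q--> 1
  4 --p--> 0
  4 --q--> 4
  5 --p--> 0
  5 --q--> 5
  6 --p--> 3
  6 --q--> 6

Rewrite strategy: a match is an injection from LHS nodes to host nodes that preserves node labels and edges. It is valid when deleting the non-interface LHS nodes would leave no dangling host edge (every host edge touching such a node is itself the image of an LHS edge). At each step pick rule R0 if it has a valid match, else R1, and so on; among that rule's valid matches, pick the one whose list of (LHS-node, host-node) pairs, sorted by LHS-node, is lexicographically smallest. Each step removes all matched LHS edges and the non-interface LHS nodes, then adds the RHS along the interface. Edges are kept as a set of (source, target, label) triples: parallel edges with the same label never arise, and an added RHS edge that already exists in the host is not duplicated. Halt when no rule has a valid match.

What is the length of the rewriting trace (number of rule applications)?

Answer: 4

Derivation:
initial: |V|=7 |E|=9  E = 1-q->3 2-p->0 3-q->1 4-p->0 4-q->4 5-p->0 5-q->5 6-p->3 6-q->6
step 1: apply R0 at {0↦4, 1↦0}  → |V|=6 |E|=7  E = 1-q->3 2-p->0 3-q->1 5-p->0 5-q->5 6-p->3 6-q->6
step 2: apply R0 at {0↦5, 1↦0}  → |V|=5 |E|=5  E = 1-q->3 2-p->0 3-q->1 6-p->3 6-q->6
step 3: apply R0 at {0↦6, 1↦3}  → |V|=4 |E|=3  E = 1-q->3 2-p->0 3-q->1
step 4: apply R2 at {0↦0, 1↦3, 2↦1}  → |V|=3 |E|=2  E = 0-q->0 2-p->0
normal form: no rule applies after step 4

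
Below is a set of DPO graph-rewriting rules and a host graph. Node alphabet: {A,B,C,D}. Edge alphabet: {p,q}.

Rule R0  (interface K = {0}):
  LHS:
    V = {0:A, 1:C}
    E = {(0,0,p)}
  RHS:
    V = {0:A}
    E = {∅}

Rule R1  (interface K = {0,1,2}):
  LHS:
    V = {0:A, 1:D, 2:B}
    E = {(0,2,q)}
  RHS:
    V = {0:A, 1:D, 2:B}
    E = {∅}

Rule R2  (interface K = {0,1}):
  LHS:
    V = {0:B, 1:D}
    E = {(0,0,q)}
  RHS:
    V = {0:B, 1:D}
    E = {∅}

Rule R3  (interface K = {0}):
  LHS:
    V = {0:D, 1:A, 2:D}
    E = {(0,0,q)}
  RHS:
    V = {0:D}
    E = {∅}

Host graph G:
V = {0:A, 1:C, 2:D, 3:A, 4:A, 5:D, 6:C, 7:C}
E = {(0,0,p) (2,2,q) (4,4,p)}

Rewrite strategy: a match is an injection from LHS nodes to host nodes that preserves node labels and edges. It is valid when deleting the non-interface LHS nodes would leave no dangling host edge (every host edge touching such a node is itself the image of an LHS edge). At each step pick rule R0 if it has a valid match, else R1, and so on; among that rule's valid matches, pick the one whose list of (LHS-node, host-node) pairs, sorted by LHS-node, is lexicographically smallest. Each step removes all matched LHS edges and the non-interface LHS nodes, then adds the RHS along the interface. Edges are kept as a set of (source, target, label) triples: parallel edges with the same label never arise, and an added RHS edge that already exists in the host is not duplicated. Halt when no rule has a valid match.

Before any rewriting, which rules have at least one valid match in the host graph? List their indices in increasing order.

Answer: [R0,R3]

Steps:
R0: 6 valid matches — {0↦0, 1↦1}, {0↦0, 1↦6}, {0↦0, 1↦7} (+3 more)
R1: no valid match — LHS pattern not found
R2: no valid match — LHS pattern not found
R3: 1 valid match — {0↦2, 1↦3, 2↦5}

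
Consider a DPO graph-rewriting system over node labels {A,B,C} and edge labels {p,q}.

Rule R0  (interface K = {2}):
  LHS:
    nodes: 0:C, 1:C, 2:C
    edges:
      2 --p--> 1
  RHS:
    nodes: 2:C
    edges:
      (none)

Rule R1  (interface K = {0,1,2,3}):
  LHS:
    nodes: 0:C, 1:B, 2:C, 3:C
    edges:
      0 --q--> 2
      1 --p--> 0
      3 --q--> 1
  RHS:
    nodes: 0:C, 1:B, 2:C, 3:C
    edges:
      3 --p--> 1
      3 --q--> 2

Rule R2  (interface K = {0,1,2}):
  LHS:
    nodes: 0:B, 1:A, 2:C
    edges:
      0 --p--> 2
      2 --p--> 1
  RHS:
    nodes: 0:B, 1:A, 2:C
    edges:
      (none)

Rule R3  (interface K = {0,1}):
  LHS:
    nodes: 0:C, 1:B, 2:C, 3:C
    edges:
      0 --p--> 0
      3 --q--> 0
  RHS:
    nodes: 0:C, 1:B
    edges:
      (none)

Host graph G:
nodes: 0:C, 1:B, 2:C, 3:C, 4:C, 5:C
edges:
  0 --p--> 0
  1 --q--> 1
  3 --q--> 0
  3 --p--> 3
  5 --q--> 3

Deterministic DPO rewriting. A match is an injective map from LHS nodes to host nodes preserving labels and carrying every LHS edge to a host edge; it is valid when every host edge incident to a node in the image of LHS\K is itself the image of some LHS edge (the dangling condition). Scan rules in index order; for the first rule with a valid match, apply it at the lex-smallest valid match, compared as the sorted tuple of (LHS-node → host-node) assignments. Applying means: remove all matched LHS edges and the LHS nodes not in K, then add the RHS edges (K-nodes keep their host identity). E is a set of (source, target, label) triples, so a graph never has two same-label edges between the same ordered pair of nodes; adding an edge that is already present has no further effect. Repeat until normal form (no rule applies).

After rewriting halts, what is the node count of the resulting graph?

Answer: 2

Rewrite trace:
start.  V:6 E:5  edges: 0-p->0 1-q->1 3-q->0 3-p->3 5-q->3
1. fire R3 via {0↦3, 1↦1, 2↦2, 3↦5}  →  V:4 E:3  edges: 0-p->0 1-q->1 3-q->0
2. fire R3 via {0↦0, 1↦1, 2↦4, 3↦3}  →  V:2 E:1  edges: 1-q->1
final graph: no rule applies after step 2
NF nodes: {0:C, 1:B}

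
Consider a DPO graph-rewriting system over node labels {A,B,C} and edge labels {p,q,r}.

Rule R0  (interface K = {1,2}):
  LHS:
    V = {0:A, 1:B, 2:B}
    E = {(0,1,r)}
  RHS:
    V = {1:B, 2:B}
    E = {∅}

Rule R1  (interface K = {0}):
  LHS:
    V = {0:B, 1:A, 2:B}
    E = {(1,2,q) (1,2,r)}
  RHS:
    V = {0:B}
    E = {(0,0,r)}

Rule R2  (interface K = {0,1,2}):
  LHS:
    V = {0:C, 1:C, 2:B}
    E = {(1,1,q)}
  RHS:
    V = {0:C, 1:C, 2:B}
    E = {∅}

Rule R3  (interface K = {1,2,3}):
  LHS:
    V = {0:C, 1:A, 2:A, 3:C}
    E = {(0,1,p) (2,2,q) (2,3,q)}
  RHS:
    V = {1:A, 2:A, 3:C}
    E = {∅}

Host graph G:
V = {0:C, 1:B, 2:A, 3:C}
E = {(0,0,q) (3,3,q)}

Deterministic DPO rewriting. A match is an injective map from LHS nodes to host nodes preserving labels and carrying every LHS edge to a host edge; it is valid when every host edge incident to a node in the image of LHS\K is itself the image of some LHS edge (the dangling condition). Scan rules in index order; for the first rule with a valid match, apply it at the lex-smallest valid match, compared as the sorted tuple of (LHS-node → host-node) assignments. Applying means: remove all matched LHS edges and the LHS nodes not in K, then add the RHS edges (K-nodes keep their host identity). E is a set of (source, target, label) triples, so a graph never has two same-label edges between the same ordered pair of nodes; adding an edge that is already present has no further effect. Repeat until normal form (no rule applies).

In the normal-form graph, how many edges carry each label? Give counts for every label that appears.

Answer: (no edges)

Rewrite trace:
initial: |V|=4 |E|=2  E = 0-q->0 3-q->3
step 1: apply R2 at {0↦0, 1↦3, 2↦1}  → |V|=4 |E|=1  E = 0-q->0
step 2: apply R2 at {0↦3, 1↦0, 2↦1}  → |V|=4 |E|=0  E = ∅
normal form: no rule applies after step 2
NF edges: []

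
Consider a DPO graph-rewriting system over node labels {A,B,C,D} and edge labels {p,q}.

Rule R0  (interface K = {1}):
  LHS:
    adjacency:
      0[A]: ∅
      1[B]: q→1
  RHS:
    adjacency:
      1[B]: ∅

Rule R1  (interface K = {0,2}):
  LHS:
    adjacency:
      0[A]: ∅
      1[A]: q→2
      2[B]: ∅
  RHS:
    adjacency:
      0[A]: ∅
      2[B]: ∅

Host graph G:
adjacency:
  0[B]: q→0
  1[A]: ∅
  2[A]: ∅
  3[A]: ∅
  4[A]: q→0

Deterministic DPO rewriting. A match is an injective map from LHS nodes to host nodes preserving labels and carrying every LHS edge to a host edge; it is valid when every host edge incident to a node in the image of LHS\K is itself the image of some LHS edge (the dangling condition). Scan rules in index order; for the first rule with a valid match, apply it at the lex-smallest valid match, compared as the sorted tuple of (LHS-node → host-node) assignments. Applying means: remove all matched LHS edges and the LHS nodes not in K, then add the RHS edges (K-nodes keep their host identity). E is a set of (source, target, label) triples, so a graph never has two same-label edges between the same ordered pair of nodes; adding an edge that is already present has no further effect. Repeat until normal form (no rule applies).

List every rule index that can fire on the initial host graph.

R0: 3 valid matches — {0↦1, 1↦0}, {0↦2, 1↦0}, {0↦3, 1↦0}
R1: 3 valid matches — {0↦1, 1↦4, 2↦0}, {0↦2, 1↦4, 2↦0}, {0↦3, 1↦4, 2↦0}

Answer: [R0,R1]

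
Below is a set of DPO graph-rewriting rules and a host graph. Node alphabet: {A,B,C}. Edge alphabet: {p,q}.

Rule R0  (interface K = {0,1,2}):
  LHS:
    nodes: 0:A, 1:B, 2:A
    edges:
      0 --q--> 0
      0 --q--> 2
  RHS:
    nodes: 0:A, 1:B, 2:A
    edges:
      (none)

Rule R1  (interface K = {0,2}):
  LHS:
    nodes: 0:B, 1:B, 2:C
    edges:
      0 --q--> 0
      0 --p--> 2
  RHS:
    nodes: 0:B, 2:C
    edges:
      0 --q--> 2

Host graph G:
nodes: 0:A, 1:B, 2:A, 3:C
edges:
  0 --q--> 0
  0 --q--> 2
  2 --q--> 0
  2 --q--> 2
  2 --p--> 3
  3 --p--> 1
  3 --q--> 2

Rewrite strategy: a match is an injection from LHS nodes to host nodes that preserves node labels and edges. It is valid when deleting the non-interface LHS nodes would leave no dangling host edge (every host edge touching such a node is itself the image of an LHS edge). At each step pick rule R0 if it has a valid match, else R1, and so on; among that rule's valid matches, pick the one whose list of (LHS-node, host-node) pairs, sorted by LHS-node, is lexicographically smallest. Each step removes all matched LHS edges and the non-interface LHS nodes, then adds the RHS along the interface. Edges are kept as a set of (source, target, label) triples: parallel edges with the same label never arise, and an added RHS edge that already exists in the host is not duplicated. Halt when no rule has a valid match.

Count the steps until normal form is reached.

initial: |V|=4 |E|=7  E = 0-q->0 0-q->2 2-q->0 2-q->2 2-p->3 3-p->1 3-q->2
step 1: apply R0 at {0↦0, 1↦1, 2↦2}  → |V|=4 |E|=5  E = 2-q->0 2-q->2 2-p->3 3-p->1 3-q->2
step 2: apply R0 at {0↦2, 1↦1, 2↦0}  → |V|=4 |E|=3  E = 2-p->3 3-p->1 3-q->2
final graph: no rule applies after step 2

Answer: 2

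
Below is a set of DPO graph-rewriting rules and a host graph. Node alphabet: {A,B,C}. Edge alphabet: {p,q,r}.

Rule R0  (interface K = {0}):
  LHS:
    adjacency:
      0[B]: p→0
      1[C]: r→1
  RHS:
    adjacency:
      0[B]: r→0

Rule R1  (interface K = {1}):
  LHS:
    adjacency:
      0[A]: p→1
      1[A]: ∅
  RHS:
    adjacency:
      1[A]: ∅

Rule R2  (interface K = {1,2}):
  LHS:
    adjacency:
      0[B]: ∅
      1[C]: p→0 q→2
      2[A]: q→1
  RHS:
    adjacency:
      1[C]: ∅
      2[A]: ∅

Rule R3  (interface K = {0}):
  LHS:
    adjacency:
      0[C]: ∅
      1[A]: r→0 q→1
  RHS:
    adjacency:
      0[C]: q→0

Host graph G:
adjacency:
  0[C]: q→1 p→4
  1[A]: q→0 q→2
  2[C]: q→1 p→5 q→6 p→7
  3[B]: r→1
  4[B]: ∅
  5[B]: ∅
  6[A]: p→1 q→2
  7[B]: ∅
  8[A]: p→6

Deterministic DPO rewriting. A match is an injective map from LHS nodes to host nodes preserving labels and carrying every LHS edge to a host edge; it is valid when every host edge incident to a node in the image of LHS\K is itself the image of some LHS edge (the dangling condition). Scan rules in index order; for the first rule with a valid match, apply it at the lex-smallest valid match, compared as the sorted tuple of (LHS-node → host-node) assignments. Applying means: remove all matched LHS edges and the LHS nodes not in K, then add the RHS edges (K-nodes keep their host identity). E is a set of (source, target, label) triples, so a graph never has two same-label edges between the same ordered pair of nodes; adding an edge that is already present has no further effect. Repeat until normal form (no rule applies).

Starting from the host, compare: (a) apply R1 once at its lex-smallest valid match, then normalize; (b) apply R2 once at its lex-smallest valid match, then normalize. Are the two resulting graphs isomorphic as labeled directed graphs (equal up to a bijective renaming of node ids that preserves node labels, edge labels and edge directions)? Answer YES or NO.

branch R1-first: apply at {0↦8, 1↦6} → |E|=11, then 4 more step(s) → NF |V|=4 |E|=1 V={0:C, 1:A, 2:C, 3:B} E=3-r->1
branch R2-first: apply at {0↦4, 1↦0, 2↦1} → |E|=9, then 4 more step(s) → NF |V|=4 |E|=1 V={0:C, 1:A, 2:C, 3:B} E=3-r->1
graphs isomorphic (equal up to label-preserving node renaming)

Answer: YES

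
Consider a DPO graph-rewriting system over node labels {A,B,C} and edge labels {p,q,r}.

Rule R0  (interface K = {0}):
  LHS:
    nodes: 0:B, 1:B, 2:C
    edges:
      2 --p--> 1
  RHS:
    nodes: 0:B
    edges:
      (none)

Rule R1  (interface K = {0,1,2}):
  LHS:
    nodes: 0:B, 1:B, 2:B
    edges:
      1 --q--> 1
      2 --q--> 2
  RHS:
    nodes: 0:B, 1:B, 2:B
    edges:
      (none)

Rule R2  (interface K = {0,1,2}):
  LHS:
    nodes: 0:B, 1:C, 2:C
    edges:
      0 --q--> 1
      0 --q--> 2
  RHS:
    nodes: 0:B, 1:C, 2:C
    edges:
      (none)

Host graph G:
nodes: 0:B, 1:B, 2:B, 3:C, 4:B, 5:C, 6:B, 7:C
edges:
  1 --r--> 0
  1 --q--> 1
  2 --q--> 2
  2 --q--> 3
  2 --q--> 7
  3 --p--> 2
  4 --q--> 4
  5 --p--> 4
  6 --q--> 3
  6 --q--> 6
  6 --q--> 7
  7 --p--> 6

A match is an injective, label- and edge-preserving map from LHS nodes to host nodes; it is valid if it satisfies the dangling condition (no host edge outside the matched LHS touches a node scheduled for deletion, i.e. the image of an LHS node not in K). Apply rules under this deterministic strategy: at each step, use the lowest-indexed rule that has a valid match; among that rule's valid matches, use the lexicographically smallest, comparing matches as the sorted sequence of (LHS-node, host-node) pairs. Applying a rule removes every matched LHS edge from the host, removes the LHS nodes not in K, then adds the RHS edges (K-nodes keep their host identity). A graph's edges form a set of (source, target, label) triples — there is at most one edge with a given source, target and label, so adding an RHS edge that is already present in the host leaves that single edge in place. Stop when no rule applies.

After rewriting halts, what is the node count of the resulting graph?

Answer: 2

Derivation:
[0] host  ⇒  8 nodes, 12 edges  {1-r->0 1-q->1 2-q->2 2-q->3 2-q->7 3-p->2 4-q->4 5-p->4 6-q->3 6-q->6 6-q->7 7-p->6}
[1] R1 @ {0↦0, 1↦1, 2↦2}  ⇒  8 nodes, 10 edges  {1-r->0 2-q->3 2-q->7 3-p->2 4-q->4 5-p->4 6-q->3 6-q->6 6-q->7 7-p->6}
[2] R1 @ {0↦0, 1↦4, 2↦6}  ⇒  8 nodes, 8 edges  {1-r->0 2-q->3 2-q->7 3-p->2 5-p->4 6-q->3 6-q->7 7-p->6}
[3] R0 @ {0↦0, 1↦4, 2↦5}  ⇒  6 nodes, 7 edges  {1-r->0 2-q->3 2-q->7 3-p->2 6-q->3 6-q->7 7-p->6}
[4] R2 @ {0↦2, 1↦3, 2↦7}  ⇒  6 nodes, 5 edges  {1-r->0 3-p->2 6-q->3 6-q->7 7-p->6}
[5] R2 @ {0↦6, 1↦3, 2↦7}  ⇒  6 nodes, 3 edges  {1-r->0 3-p->2 7-p->6}
[6] R0 @ {0↦0, 1↦2, 2↦3}  ⇒  4 nodes, 2 edges  {1-r->0 7-p->6}
[7] R0 @ {0↦0, 1↦6, 2↦7}  ⇒  2 nodes, 1 edges  {1-r->0}
final graph: no rule applies after step 7
NF nodes: {0:B, 1:B}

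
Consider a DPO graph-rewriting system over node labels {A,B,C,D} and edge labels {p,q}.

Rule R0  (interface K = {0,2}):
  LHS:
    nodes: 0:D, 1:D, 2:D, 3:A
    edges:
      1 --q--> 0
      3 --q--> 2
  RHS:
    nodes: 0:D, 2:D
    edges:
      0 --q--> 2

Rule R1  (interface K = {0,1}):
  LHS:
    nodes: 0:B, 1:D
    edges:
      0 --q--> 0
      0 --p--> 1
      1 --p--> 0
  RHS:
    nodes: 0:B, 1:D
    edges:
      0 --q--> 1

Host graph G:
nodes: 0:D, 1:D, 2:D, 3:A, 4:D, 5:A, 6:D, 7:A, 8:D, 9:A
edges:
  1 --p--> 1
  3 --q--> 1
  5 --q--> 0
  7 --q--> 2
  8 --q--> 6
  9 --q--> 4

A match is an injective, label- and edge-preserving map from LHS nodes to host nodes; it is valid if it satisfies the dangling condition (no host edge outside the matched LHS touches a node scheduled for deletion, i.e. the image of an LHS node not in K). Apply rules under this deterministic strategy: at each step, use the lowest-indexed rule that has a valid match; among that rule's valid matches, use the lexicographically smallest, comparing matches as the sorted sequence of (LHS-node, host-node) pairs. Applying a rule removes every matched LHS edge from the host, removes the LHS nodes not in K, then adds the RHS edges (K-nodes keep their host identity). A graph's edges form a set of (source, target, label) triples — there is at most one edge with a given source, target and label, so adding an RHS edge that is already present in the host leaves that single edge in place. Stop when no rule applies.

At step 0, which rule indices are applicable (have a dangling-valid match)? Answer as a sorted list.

R0: 4 valid matches — {0↦6, 1↦8, 2↦0, 3↦5}, {0↦6, 1↦8, 2↦1, 3↦3}, {0↦6, 1↦8, 2↦2, 3↦7} (+1 more)
R1: no valid match — LHS pattern not found

Answer: [R0]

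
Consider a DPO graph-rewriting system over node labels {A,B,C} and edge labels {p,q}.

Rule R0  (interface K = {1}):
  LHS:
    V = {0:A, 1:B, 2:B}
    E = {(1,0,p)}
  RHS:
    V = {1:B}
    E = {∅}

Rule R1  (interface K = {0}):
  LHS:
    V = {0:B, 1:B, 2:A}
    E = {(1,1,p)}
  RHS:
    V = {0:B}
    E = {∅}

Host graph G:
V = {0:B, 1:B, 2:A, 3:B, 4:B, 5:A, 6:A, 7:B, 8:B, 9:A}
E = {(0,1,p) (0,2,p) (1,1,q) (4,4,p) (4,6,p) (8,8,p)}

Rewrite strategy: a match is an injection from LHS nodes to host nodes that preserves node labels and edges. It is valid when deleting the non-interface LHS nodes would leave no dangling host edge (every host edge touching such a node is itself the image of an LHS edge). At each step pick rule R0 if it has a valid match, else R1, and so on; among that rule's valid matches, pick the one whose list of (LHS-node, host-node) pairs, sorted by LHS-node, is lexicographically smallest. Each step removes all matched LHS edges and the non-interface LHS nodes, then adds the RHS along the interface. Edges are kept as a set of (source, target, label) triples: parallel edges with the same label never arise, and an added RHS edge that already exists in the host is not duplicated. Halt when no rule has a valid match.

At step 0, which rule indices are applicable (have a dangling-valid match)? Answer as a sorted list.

R0: 4 valid matches — {0↦2, 1↦0, 2↦3}, {0↦2, 1↦0, 2↦7}, {0↦6, 1↦4, 2↦3} (+1 more)
R1: 10 valid matches — {0↦0, 1↦8, 2↦5}, {0↦0, 1↦8, 2↦9}, {0↦1, 1↦8, 2↦5} (+7 more)

Answer: [R0,R1]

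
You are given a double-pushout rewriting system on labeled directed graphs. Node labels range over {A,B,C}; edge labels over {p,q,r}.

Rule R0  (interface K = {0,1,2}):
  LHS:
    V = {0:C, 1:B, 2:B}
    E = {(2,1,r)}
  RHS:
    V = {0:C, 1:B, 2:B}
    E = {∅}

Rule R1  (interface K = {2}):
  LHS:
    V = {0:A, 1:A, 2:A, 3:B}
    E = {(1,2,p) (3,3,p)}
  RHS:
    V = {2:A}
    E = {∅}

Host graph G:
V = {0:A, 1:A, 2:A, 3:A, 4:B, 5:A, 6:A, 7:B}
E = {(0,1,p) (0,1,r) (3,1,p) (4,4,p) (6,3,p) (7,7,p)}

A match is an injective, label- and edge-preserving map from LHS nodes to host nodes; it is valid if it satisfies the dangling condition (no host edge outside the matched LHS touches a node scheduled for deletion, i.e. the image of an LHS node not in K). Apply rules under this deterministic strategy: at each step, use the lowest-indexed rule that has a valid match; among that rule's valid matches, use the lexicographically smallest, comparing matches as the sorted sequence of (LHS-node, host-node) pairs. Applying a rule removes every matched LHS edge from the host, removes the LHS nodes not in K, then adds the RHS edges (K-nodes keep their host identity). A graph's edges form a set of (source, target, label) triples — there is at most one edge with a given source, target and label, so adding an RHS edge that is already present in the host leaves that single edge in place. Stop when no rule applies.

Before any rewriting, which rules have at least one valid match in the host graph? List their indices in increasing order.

Answer: [R1]

Derivation:
R0: no valid match — LHS pattern not found
R1: 4 valid matches — {0↦2, 1↦6, 2↦3, 3↦4}, {0↦2, 1↦6, 2↦3, 3↦7}, {0↦5, 1↦6, 2↦3, 3↦4} (+1 more)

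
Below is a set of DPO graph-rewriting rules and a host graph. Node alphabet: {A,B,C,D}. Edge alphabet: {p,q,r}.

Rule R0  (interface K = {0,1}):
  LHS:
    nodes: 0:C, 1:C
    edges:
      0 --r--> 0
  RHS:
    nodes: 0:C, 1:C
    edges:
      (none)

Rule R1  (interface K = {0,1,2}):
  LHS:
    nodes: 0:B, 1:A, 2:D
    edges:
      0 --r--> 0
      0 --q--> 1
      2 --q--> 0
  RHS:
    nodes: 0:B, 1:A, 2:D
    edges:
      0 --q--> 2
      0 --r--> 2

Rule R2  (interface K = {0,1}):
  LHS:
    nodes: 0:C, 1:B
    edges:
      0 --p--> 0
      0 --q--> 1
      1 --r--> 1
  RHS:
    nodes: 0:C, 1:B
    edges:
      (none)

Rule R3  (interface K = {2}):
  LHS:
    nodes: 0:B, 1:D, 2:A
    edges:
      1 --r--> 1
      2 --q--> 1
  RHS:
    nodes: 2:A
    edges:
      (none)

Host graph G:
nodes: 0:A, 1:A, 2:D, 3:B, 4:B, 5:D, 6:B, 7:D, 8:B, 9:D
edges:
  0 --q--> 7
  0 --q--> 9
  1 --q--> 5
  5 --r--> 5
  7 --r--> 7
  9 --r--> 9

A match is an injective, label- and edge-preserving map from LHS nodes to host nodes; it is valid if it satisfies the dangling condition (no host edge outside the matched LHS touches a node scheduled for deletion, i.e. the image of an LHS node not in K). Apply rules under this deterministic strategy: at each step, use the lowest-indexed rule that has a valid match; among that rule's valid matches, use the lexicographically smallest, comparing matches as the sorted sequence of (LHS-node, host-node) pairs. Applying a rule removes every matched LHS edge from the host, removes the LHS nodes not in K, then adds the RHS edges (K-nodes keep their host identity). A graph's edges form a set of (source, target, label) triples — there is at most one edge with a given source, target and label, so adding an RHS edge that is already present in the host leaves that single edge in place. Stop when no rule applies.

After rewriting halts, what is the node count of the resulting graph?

[0] host  ⇒  10 nodes, 6 edges  {0-q->7 0-q->9 1-q->5 5-r->5 7-r->7 9-r->9}
[1] R3 @ {0↦3, 1↦5, 2↦1}  ⇒  8 nodes, 4 edges  {0-q->7 0-q->9 7-r->7 9-r->9}
[2] R3 @ {0↦4, 1↦7, 2↦0}  ⇒  6 nodes, 2 edges  {0-q->9 9-r->9}
[3] R3 @ {0↦6, 1↦9, 2↦0}  ⇒  4 nodes, 0 edges  {∅}
halt: no rule applies after step 3
NF nodes: {0:A, 1:A, 2:D, 8:B}

Answer: 4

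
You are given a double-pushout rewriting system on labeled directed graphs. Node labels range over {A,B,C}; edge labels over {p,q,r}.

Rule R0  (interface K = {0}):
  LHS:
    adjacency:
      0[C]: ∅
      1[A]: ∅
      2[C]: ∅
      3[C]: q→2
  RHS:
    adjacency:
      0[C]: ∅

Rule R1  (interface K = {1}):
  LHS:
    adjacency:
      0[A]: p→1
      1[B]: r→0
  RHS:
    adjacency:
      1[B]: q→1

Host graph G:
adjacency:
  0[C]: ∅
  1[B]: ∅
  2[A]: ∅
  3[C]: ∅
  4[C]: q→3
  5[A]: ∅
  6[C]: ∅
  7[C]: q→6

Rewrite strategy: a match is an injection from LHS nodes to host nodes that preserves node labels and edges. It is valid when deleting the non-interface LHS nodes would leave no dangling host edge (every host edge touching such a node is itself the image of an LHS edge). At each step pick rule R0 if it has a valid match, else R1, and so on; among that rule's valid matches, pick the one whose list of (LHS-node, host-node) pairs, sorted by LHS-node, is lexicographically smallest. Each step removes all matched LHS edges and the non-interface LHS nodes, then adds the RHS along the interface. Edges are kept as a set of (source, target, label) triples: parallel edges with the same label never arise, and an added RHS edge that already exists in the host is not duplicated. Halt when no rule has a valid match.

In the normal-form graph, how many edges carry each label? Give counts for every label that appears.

[0] host  ⇒  8 nodes, 2 edges  {4-q->3 7-q->6}
[1] R0 @ {0↦0, 1↦2, 2↦3, 3↦4}  ⇒  5 nodes, 1 edges  {7-q->6}
[2] R0 @ {0↦0, 1↦5, 2↦6, 3↦7}  ⇒  2 nodes, 0 edges  {∅}
final graph: no rule applies after step 2
NF edges: []

Answer: (no edges)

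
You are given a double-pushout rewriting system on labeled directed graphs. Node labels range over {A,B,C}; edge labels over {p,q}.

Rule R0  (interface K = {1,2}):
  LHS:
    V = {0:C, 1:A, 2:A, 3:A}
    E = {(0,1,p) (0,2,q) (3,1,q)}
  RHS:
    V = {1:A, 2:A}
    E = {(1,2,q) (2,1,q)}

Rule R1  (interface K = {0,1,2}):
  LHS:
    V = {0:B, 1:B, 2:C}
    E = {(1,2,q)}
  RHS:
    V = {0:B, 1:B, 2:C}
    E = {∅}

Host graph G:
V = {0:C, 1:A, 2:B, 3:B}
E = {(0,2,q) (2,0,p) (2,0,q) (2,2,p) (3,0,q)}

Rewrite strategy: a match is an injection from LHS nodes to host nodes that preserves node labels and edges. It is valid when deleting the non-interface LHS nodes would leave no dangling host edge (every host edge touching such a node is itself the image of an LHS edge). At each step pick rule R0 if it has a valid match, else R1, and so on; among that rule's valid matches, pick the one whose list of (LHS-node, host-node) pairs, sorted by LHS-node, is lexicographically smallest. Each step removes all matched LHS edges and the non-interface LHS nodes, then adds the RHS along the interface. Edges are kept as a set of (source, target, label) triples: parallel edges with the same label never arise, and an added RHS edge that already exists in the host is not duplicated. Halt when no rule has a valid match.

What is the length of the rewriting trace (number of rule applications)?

[0] host  ⇒  4 nodes, 5 edges  {0-q->2 2-p->0 2-q->0 2-p->2 3-q->0}
[1] R1 @ {0↦2, 1↦3, 2↦0}  ⇒  4 nodes, 4 edges  {0-q->2 2-p->0 2-q->0 2-p->2}
[2] R1 @ {0↦3, 1↦2, 2↦0}  ⇒  4 nodes, 3 edges  {0-q->2 2-p->0 2-p->2}
normal form: no rule applies after step 2

Answer: 2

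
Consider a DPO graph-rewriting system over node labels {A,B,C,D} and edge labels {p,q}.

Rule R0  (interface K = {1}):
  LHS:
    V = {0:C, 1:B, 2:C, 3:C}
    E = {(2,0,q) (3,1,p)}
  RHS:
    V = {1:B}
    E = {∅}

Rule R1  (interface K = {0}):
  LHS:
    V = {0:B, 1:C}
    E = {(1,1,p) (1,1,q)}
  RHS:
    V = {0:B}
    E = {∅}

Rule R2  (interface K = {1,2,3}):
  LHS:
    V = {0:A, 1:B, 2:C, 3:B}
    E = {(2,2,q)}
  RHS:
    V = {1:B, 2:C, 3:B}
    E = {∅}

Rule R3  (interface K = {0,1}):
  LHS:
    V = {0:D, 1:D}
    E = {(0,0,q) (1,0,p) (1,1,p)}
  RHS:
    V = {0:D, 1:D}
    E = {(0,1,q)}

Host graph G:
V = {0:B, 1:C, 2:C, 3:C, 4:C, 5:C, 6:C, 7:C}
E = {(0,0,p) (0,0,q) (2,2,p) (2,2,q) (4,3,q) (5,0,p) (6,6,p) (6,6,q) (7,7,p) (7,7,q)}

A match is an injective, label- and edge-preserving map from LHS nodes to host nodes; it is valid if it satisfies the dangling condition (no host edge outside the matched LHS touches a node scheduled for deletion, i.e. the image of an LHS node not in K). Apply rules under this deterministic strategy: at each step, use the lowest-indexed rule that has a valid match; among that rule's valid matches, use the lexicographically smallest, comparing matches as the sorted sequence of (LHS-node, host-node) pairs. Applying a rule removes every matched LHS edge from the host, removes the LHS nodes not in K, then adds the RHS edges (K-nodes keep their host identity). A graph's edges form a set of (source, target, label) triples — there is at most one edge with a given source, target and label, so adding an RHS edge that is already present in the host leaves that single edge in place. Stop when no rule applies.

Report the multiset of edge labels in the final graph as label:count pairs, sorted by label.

Answer: p:1 q:1

Rewrite trace:
start.  V:8 E:10  edges: 0-p->0 0-q->0 2-p->2 2-q->2 4-q->3 5-p->0 6-p->6 6-q->6 7-p->7 7-q->7
1. fire R0 via {0↦3, 1↦0, 2↦4, 3↦5}  →  V:5 E:8  edges: 0-p->0 0-q->0 2-p->2 2-q->2 6-p->6 6-q->6 7-p->7 7-q->7
2. fire R1 via {0↦0, 1↦2}  →  V:4 E:6  edges: 0-p->0 0-q->0 6-p->6 6-q->6 7-p->7 7-q->7
3. fire R1 via {0↦0, 1↦6}  →  V:3 E:4  edges: 0-p->0 0-q->0 7-p->7 7-q->7
4. fire R1 via {0↦0, 1↦7}  →  V:2 E:2  edges: 0-p->0 0-q->0
final graph: no rule applies after step 4
NF edges: [(0, 0, 'p'), (0, 0, 'q')]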